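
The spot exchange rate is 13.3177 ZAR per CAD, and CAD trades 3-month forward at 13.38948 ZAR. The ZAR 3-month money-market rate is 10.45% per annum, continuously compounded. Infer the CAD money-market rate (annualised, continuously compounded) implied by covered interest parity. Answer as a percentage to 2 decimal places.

8.30%

T = 3/12 years.
By CIP, F/S equals the ZAR-to-CAD growth ratio: 13.38948/13.3177 = 1.0053898.
The ZAR side grows by e^(0.1045×3/12) = 1.0264692.
Hence g_CAD = 1.0209664.
r = ln(1.0209664)/(3/12) = 0.082999 → 8.30%.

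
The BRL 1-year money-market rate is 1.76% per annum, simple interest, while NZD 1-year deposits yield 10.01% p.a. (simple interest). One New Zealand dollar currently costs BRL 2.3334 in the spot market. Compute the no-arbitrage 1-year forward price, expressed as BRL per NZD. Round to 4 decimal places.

2.1584

T = 1 year.
Growth of 1 BRL over T: 1 + 0.0176×1 = 1.017600.
Growth of 1 NZD over T: 1 + 0.1001×1 = 1.100100.
CIP: F = S · (grow BRL)/(grow NZD) = 2.3334 × 1.017600/1.100100 = 2.158411 BRL per NZD.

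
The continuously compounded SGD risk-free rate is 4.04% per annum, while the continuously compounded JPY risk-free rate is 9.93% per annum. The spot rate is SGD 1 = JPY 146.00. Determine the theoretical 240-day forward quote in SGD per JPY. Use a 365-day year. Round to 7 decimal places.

T = 240/365 years.
Growth of 1 JPY over T: e^(0.0993×240/365) = 1.0674719.
SGD growth factor: e^(0.0404×240/365) = 1.0269204.
Forward (JPY per SGD) = 146.0 × 1.0674719 / 1.0269204 = 151.7653.
Quoted the other way: 1/151.7653 = 0.0065891 SGD per JPY.

0.0065891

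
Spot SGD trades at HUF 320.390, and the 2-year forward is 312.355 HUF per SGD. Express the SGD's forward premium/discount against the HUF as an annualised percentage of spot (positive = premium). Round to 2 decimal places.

T = 2 years.
Period premium: (312.355 − 320.39)/320.39 = -0.0250788.
Per annum: -0.0250788 / 2 = -0.012539 = -1.25%.

-1.25%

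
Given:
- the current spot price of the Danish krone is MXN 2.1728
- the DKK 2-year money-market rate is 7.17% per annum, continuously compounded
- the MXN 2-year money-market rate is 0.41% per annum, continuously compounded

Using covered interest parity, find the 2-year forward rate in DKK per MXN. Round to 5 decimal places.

0.52686

T = 2 years.
MXN growth factor: e^(0.0041×2) = 1.0082337.
DKK growth factor: e^(0.0717×2) = 1.1541914.
CIP: F = S · (grow MXN)/(grow DKK) = 2.1728 × 1.0082337/1.1541914 = 1.898030 MXN per DKK.
Invert for DKK per MXN: 1 / 1.898030 = 0.52686.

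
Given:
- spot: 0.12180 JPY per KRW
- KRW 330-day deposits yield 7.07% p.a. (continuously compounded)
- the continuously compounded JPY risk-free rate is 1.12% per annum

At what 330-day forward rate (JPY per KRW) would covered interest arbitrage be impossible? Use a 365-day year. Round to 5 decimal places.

T = 330/365 years.
JPY accumulates by e^(0.0112×330/365) = 1.0101775.
KRW growth factor: e^(0.0707×330/365) = 1.0660077.
So F = 0.1218 × 1.0101775 / 1.0660077 = 0.1154209 (JPY/KRW).

0.11542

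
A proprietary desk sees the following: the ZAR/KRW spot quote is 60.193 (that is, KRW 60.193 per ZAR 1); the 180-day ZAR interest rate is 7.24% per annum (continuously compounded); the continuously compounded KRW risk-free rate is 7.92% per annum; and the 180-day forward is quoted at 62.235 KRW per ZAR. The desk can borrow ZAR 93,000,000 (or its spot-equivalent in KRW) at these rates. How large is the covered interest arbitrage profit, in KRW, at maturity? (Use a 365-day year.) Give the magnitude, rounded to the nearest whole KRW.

T = 180/365 years.
Invest the ZAR and cover forward: 93,000,000 × 1.036349155342 × 62.235 = KRW 5,998,238,640.49.
Convert at spot and invest in KRW: 93,000,000 × 60.193 × 1.039830307782 = KRW 5,820,917,031.62.
The quoted forward overvalues ZAR, so borrow KRW, buy ZAR at spot, deposit the ZAR at 7.24%, and sell the proceeds forward at 62.235.
The gap between the two covered legs is KRW 177,321,609.

KRW 177,321,609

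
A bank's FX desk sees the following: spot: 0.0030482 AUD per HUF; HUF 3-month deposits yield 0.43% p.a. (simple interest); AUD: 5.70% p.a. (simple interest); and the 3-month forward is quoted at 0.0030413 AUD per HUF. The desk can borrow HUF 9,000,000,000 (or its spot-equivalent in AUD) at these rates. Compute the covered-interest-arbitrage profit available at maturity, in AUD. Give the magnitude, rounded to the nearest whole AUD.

T = 3/12 years.
Invest the HUF and cover forward: 9,000,000,000 × 1.001075 × 0.0030413 = AUD 27,401,124.58.
Convert at spot and invest in AUD: 9,000,000,000 × 0.0030482 × 1.014250 = AUD 27,824,731.65.
The quoted forward undervalues HUF, so borrow HUF, convert to AUD at spot, deposit the AUD at 5.70%, and buy HUF forward at 0.0030413 to cover the loan.
Profit = 27,824,731.65 − 27,401,124.58 = AUD 423,607.

AUD 423,607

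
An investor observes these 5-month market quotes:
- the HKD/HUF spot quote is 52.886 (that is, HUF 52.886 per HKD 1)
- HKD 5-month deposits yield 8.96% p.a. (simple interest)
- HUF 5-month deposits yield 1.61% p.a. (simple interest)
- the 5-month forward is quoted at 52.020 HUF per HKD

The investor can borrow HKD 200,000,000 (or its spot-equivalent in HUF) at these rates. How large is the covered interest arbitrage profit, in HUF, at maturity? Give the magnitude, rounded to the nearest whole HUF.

T = 5/12 years.
Route A — deposit HKD, sell forward: 200,000,000 × 1.037333333333 × 52.020 = HUF 10,792,416,000.00.
Route B — convert at spot, deposit HUF: 200,000,000 × 52.886 × 1.006708333333 = HUF 10,648,155,383.33.
The quoted forward overvalues HKD, so borrow HUF, buy HKD at spot, deposit the HKD at 8.96%, and sell the proceeds forward at 52.020.
Profit = 10,792,416,000.00 − 10,648,155,383.33 = HUF 144,260,617.

HUF 144,260,617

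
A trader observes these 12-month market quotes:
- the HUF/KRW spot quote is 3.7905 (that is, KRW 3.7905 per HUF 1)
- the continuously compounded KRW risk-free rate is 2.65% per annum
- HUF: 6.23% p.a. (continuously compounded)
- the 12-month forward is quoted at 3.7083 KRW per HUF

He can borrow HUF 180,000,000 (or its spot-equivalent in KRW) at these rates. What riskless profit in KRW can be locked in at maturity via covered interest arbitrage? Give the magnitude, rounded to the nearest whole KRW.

T = 1 year.
Keep in HUF, deliver into the forward: 180,000,000·1.06428158131·3.7083 = KRW 710,401,569.83.
Swap to KRW now, deposit: 180,000,000·3.7905·1.02685424726 = KRW 700,612,384.36.
The quoted forward overvalues HUF, so borrow KRW, buy HUF at spot, deposit the HUF at 6.23%, and sell the proceeds forward at 3.7083.
Profit = 710,401,569.83 − 700,612,384.36 = KRW 9,789,185.

KRW 9,789,185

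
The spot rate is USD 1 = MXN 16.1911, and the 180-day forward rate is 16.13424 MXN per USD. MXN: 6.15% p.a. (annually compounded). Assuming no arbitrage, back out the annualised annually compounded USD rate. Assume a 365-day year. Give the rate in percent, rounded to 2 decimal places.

6.91%

T = 180/365 years.
F/S = 16.13424/16.1911 = 0.9964882 = (growth of MXN) / (growth of USD).
The MXN side grows by (1 + 0.0615)^(180/365) = 1.0298701.
Hence g_USD = 1.0334995.
Annualise: 1.0334995^(365/180) − 1 = 0.069099 = 6.91%.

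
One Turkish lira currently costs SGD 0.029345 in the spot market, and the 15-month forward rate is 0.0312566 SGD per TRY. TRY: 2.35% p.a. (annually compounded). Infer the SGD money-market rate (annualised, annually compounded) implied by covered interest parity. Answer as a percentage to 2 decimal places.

T = 15/12 years.
F/S = 0.0312566/0.029345 = 1.0651423 = (growth of SGD) / (growth of TRY).
The TRY side grows by (1 + 0.0235)^(15/12) = 1.0294608.
So the SGD growth factor = 1.0965222.
Annualise: 1.0965222^(12/15) − 1 = 0.076500 = 7.65%.

7.65%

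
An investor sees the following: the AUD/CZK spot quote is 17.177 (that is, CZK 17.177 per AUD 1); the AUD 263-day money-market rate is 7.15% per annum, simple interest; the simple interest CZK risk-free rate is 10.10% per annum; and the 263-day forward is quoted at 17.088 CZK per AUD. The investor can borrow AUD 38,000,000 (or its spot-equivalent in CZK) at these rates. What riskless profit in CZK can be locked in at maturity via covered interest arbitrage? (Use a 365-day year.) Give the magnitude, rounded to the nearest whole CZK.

CZK 17,430,689

T = 263/365 years.
Route A — deposit AUD, sell forward: 38,000,000 × 1.05151917808 × 17.088 = CZK 682,797,669.17.
Route B — convert at spot, deposit CZK: 38,000,000 × 17.177 × 1.07277534247 = CZK 700,228,358.19.
The quoted forward undervalues AUD, so borrow AUD, convert to CZK at spot, deposit the CZK at 10.10%, and buy AUD forward at 17.088 to cover the loan.
Arbitrage profit = |682,797,669.17 − 700,228,358.19| = CZK 17,430,689.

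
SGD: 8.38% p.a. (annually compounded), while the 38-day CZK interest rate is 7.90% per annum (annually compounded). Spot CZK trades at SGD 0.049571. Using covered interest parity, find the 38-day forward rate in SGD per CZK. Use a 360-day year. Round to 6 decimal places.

0.049594

T = 38/360 years.
SGD growth factor: (1 + 0.0838)^(38/360) = 1.0085306.
CZK accumulates by (1 + 0.0790)^(38/360) = 1.0080582.
CIP: F = S · (grow SGD)/(grow CZK) = 0.049571 × 1.0085306/1.0080582 = 0.04959423 SGD per CZK.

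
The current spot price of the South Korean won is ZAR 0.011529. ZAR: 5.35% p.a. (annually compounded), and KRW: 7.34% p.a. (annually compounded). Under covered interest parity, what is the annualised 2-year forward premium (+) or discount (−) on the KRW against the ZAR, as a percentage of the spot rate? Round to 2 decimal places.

T = 2 years.
CIP forward (ZAR per KRW) = 0.011529 × 1.1098623/1.1521876 = 0.011105485.
Annualised premium = (F − S)/S × (1/T) = (0.011105485 − 0.011529)/0.011529 ÷ 2 = -1.84%.

-1.84%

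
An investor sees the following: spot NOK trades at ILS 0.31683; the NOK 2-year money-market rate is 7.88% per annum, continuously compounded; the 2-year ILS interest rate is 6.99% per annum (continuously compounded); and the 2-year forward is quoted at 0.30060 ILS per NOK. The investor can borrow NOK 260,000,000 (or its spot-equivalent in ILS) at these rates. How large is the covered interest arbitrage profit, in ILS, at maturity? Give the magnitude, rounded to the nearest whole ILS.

T = 2 years.
Route A — deposit NOK, sell forward: 260,000,000 × 1.1706978219 × 0.30060 = ILS 91,497,058.97.
Route B — convert at spot, deposit ILS: 260,000,000 × 0.31683 × 1.1500437671 = ILS 94,735,775.35.
The quoted forward undervalues NOK, so borrow NOK, convert to ILS at spot, deposit the ILS at 6.99%, and buy NOK forward at 0.30060 to cover the loan.
Profit = 94,735,775.35 − 91,497,058.97 = ILS 3,238,716.

ILS 3,238,716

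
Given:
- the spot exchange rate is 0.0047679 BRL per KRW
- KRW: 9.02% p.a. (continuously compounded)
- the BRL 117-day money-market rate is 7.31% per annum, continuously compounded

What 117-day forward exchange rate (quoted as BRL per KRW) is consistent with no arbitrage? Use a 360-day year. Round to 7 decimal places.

0.0047415

T = 117/360 years.
BRL accumulates by e^(0.0731×117/360) = 1.024042.
KRW growth factor: e^(0.0902×117/360) = 1.0297489.
So F = 0.0047679 × 1.024042 / 1.0297489 = 0.004741476 (BRL/KRW).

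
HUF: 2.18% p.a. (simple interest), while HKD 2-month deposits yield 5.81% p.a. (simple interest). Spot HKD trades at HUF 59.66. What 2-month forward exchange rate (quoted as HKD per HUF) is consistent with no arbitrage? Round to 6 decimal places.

0.016863

T = 2/12 years.
HUF growth factor: 1 + 0.0218×2/12 = 1.0036333.
Growth of 1 HKD over T: 1 + 0.0581×2/12 = 1.0096833.
So F = 59.66 × 1.0036333 / 1.0096833 = 59.30252 (HUF/HKD).
Invert for HKD per HUF: 1 / 59.30252 = 0.016863.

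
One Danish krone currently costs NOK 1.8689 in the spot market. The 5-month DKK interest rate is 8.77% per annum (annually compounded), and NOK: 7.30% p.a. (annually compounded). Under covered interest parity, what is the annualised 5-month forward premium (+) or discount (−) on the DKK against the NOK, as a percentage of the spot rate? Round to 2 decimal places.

T = 5/12 years.
CIP forward (NOK per DKK) = 1.8689 × 1.0297929/1.0356479 = 1.8583342.
Annualised premium = (F − S)/S × (1/T) = (1.8583342 − 1.8689)/1.8689 ÷ (5/12) = -1.36%.

-1.36%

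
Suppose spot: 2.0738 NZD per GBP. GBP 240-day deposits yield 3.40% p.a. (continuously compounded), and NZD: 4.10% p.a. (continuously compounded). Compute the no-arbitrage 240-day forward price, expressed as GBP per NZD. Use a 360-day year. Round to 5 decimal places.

T = 240/360 years.
NZD growth factor: e^(0.0410×240/360) = 1.0277103.
GBP growth factor: e^(0.0340×240/360) = 1.0229255.
So F = 2.0738 × 1.0277103 / 1.0229255 = 2.083500 (NZD/GBP).
Quoted the other way: 1/2.083500 = 0.47996 GBP per NZD.

0.47996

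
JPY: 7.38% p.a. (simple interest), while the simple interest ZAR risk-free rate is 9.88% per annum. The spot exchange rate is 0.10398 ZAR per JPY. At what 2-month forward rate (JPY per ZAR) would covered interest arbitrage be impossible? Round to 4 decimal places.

T = 2/12 years.
Growth of 1 ZAR over T: 1 + 0.0988×2/12 = 1.0164667.
Growth of 1 JPY over T: 1 + 0.0738×2/12 = 1.012300.
Forward (ZAR per JPY) = 0.10398 × 1.0164667 / 1.012300 = 0.1044080.
Invert for JPY per ZAR: 1 / 0.1044080 = 9.5778.

9.5778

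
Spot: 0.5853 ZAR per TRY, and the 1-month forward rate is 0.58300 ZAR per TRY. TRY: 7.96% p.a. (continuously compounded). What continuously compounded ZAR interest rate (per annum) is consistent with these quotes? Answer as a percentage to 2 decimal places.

T = 1/12 years.
CIP gives F = S · g_ZAR/g_TRY, so g_ZAR/g_TRY = 0.583/0.5853 = 0.9960704.
TRY growth factor: e^(0.0796×1/12) = 1.0066554.
That pins the ZAR growth at 1.0026996.
r = ln(1.0026996)/(1/12) = 0.032352 → 3.24%.

3.24%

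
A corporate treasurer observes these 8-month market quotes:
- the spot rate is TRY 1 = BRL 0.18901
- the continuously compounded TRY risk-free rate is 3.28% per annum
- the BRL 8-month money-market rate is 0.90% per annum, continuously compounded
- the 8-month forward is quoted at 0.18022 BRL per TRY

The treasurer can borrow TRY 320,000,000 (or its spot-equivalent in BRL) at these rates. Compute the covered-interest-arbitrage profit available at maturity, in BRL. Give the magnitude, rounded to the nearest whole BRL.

T = 8/12 years.
Keep in TRY, deliver into the forward: 320,000,000·1.0221074944·0.18022 = BRL 58,945,348.05.
Swap to BRL now, deposit: 320,000,000·0.18901·1.0060180361 = BRL 60,847,190.08.
The quoted forward undervalues TRY, so borrow TRY, convert to BRL at spot, deposit the BRL at 0.90%, and buy TRY forward at 0.18022 to cover the loan.
Arbitrage profit = |58,945,348.05 − 60,847,190.08| = BRL 1,901,842.

BRL 1,901,842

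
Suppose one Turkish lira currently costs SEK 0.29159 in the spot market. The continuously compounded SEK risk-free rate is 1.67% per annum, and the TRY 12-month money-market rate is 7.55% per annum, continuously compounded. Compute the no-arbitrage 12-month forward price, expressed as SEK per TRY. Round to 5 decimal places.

0.27494

T = 1 year.
SEK growth factor: e^(0.0167×1) = 1.0168402.
Growth of 1 TRY over T: e^(0.0755×1) = 1.0784232.
Forward (SEK per TRY) = 0.29159 × 1.0168402 / 1.0784232 = 0.2749388.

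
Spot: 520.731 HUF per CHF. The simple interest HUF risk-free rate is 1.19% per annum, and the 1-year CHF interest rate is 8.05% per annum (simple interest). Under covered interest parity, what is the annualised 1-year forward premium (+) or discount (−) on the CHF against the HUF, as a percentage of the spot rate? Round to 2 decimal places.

-6.35%

T = 1 year.
CIP forward (HUF per CHF) = 520.731 × 1.011900/1.080500 = 487.670244.
Annualised premium = (F − S)/S × (1/T) = (487.670244 − 520.731)/520.731 ÷ 1 = -6.35%.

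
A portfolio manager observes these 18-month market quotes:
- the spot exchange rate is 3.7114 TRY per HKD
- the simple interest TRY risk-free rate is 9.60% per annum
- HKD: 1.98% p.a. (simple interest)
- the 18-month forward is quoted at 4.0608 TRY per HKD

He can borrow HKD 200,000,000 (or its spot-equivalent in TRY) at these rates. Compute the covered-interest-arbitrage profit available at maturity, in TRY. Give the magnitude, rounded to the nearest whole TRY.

T = 18/12 years.
Invest the HKD and cover forward: 200,000,000 × 1.029700 × 4.0608 = TRY 836,281,152.00.
Convert at spot and invest in TRY: 200,000,000 × 3.7114 × 1.144000 = TRY 849,168,320.00.
The quoted forward undervalues HKD, so borrow HKD, convert to TRY at spot, deposit the TRY at 9.60%, and buy HKD forward at 4.0608 to cover the loan.
Arbitrage profit = |836,281,152.00 − 849,168,320.00| = TRY 12,887,168.

TRY 12,887,168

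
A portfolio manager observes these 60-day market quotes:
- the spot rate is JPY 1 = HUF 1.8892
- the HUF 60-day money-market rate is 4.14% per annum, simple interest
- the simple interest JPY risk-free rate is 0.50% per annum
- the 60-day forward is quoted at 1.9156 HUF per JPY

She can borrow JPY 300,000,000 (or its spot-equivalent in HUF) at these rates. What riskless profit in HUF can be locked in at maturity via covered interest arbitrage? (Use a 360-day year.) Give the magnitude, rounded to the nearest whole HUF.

HUF 4,488,256

T = 60/360 years.
Route A — deposit JPY, sell forward: 300,000,000 × 1.00083333333 × 1.9156 = HUF 575,158,900.00.
Route B — convert at spot, deposit HUF: 300,000,000 × 1.8892 × 1.006900 = HUF 570,670,644.00.
The quoted forward overvalues JPY, so borrow HUF, buy JPY at spot, deposit the JPY at 0.50%, and sell the proceeds forward at 1.9156.
The gap between the two covered legs is HUF 4,488,256.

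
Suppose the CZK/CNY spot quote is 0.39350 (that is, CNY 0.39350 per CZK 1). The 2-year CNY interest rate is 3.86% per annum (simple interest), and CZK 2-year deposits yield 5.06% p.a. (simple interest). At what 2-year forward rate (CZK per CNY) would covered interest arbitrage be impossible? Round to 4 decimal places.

2.5979

T = 2 years.
Growth of 1 CNY over T: 1 + 0.0386×2 = 1.077200.
CZK accumulates by 1 + 0.0506×2 = 1.101200.
Forward (CNY per CZK) = 0.3935 × 1.077200 / 1.101200 = 0.3849239.
Invert for CZK per CNY: 1 / 0.3849239 = 2.5979.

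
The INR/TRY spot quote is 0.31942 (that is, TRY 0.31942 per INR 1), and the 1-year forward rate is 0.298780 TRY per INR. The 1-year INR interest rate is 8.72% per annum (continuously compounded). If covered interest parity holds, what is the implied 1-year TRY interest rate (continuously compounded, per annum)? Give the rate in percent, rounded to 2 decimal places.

2.04%

T = 1 year.
By CIP, F/S equals the TRY-to-INR growth ratio: 0.29878/0.31942 = 0.9353829.
The INR side grows by e^(0.0872×1) = 1.0911149.
Hence g_TRY = 1.0206102.
Take logs: ln 1.0206102 / 1 = 0.020401, so 2.04%.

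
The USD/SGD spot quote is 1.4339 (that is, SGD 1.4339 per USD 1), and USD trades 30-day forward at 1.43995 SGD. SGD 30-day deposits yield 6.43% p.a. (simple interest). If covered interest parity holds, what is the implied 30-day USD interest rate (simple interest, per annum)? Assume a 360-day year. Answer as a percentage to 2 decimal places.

1.36%

T = 30/360 years.
CIP gives F = S · g_SGD/g_USD, so g_SGD/g_USD = 1.43995/1.4339 = 1.0042193.
The SGD side grows by 1 + 0.0643×30/360 = 1.0053583.
That pins the USD growth at 1.0011342.
(1.0011342 − 1)/T = 0.013610, i.e. 1.36%.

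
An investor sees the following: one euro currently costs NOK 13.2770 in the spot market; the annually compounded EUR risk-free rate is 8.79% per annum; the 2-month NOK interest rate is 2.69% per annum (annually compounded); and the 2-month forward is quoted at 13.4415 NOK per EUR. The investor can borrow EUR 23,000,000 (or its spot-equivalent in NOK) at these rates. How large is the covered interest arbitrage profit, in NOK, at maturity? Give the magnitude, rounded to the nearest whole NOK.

NOK 6,801,143

T = 2/12 years.
Route A — deposit EUR, sell forward: 23,000,000 × 1.01414058419 × 13.4415 = NOK 313,526,125.23.
Route B — convert at spot, deposit NOK: 23,000,000 × 13.2770 × 1.00443389328 = NOK 306,724,982.42.
The quoted forward overvalues EUR, so borrow NOK, buy EUR at spot, deposit the EUR at 8.79%, and sell the proceeds forward at 13.4415.
The gap between the two covered legs is NOK 6,801,143.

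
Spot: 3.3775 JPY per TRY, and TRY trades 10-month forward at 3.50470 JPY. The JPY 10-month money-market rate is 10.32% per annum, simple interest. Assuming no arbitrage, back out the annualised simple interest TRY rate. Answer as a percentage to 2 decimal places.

5.59%

T = 10/12 years.
F/S = 3.5047/3.3775 = 1.0376610 = (growth of JPY) / (growth of TRY).
The JPY side grows by 1 + 0.1032×10/12 = 1.086000.
So the TRY growth factor = 1.0465846.
r = (1.0465846 − 1)/(10/12) = 0.055902 → 5.59%.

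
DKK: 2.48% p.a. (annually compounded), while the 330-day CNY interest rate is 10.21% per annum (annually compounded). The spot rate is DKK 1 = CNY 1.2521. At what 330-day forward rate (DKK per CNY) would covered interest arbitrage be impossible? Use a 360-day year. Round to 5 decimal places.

T = 330/360 years.
Growth of 1 CNY over T: (1 + 0.1021)^(330/360) = 1.0932075.
DKK growth factor: (1 + 0.0248)^(330/360) = 1.022710.
CIP: F = S · (grow CNY)/(grow DKK) = 1.2521 × 1.0932075/1.022710 = 1.338410 CNY per DKK.
Quoted the other way: 1/1.338410 = 0.74716 DKK per CNY.

0.74716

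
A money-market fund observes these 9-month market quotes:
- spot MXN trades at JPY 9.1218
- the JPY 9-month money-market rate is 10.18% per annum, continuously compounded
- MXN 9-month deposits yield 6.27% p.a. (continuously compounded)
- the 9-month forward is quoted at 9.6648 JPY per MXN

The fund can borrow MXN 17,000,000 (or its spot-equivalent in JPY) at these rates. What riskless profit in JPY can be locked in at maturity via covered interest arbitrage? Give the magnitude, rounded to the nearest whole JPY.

JPY 4,838,484

T = 9/12 years.
Keep in MXN, deliver into the forward: 17,000,000·1.04814821246·9.6648 = JPY 172,212,428.34.
Swap to JPY now, deposit: 17,000,000·9.1218·1.07934027715 = JPY 167,373,944.38.
The quoted forward overvalues MXN, so borrow JPY, buy MXN at spot, deposit the MXN at 6.27%, and sell the proceeds forward at 9.6648.
The gap between the two covered legs is JPY 4,838,484.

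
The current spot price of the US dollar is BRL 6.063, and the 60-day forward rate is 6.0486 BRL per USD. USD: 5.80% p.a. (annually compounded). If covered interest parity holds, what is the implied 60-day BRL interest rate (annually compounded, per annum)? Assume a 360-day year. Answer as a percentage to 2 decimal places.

4.30%

T = 60/360 years.
CIP gives F = S · g_BRL/g_USD, so g_BRL/g_USD = 6.0486/6.063 = 0.9976249.
The USD side grows by (1 + 0.0580)^(60/360) = 1.009441.
Hence g_BRL = 1.0070435.
r = 1.0070435^(360/60) − 1 = 0.043012 → 4.30%.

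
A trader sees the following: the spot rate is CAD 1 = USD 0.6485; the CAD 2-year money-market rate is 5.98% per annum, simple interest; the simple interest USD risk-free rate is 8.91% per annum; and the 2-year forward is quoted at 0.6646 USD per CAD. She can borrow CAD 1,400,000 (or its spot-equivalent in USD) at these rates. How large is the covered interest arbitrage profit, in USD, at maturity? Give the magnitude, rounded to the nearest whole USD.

T = 2 years.
Route A — deposit CAD, sell forward: 1,400,000 × 1.119600 × 0.6646 = USD 1,041,720.62.
Route B — convert at spot, deposit USD: 1,400,000 × 0.6485 × 1.178200 = USD 1,069,687.78.
The quoted forward undervalues CAD, so borrow CAD, convert to USD at spot, deposit the USD at 8.91%, and buy CAD forward at 0.6646 to cover the loan.
The gap between the two covered legs is USD 27,967.

USD 27,967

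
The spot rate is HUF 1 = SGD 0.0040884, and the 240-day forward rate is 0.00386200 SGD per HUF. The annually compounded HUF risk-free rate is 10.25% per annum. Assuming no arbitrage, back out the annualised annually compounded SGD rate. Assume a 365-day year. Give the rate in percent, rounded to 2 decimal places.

1.10%

T = 240/365 years.
By CIP, F/S equals the SGD-to-HUF growth ratio: 0.003862/0.0040884 = 0.9446238.
HUF growth factor: (1 + 0.1025)^(240/365) = 1.0662656.
Hence g_SGD = 1.0072199.
r = 1.0072199^(365/240) − 1 = 0.011001 → 1.10%.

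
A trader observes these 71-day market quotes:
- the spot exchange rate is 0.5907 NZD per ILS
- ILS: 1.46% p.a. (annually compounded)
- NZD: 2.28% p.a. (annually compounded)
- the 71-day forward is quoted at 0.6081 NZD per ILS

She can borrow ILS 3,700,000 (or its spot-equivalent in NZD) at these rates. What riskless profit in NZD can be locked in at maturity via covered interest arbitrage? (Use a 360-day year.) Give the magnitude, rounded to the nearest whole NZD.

NZD 61,082

T = 71/360 years.
Route A — deposit ILS, sell forward: 3,700,000 × 1.002862717 × 0.6081 = NZD 2,256,411.03.
Route B — convert at spot, deposit NZD: 3,700,000 × 0.5907 × 1.00445607 = NZD 2,195,329.14.
The quoted forward overvalues ILS, so borrow NZD, buy ILS at spot, deposit the ILS at 1.46%, and sell the proceeds forward at 0.6081.
Profit = 2,256,411.03 − 2,195,329.14 = NZD 61,082.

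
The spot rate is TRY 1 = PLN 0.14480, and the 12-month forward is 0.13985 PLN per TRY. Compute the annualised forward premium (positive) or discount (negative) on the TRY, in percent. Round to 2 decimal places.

T = 1 year.
TRY trades forward at -3.41851% vs spot over the period.
Annualise by dividing by T: -0.0341851 / 1 = -0.034185 → -3.42%.

-3.42%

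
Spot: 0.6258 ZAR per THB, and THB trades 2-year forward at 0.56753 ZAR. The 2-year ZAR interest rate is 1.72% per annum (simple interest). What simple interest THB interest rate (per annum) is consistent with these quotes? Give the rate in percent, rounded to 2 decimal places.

7.03%

T = 2 years.
CIP gives F = S · g_ZAR/g_THB, so g_ZAR/g_THB = 0.56753/0.6258 = 0.9068872.
ZAR growth factor: 1 + 0.0172×2 = 1.034400.
So the THB growth factor = 1.1406049.
(1.1406049 − 1)/T = 0.070302, i.e. 7.03%.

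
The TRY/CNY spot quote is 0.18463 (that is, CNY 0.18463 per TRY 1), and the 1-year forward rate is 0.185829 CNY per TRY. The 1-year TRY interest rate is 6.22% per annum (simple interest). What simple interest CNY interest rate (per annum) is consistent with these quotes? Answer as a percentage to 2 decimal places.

6.91%

T = 1 year.
By CIP, F/S equals the CNY-to-TRY growth ratio: 0.185829/0.18463 = 1.0064941.
TRY growth factor: 1 + 0.0622×1 = 1.062200.
Hence g_CNY = 1.069098.
r = (1.069098 − 1)/1 = 0.069098 → 6.91%.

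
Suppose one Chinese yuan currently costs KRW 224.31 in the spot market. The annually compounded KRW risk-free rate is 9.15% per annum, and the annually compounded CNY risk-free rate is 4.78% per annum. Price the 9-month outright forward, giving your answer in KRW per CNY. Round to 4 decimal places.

231.2904

T = 9/12 years.
KRW growth factor: (1 + 0.0915)^(9/12) = 1.067868572.
CNY accumulates by (1 + 0.0478)^(9/12) = 1.035639951.
Forward (KRW per CNY) = 224.31 × 1.067868572 / 1.035639951 = 231.290420.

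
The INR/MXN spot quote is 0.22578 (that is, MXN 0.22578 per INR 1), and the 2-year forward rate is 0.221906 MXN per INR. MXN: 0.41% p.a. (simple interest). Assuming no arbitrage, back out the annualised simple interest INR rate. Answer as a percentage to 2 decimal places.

T = 2 years.
F/S = 0.221906/0.22578 = 0.9828417 = (growth of MXN) / (growth of INR).
The MXN side grows by 1 + 0.0041×2 = 1.008200.
Hence g_INR = 1.025801.
(1.025801 − 1)/T = 0.012900, i.e. 1.29%.

1.29%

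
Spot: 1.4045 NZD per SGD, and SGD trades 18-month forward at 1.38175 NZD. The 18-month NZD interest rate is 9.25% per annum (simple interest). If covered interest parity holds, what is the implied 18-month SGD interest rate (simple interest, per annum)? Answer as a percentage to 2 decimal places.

10.50%

T = 18/12 years.
By CIP, F/S equals the NZD-to-SGD growth ratio: 1.38175/1.4045 = 0.9838021.
NZD growth factor: 1 + 0.0925×18/12 = 1.138750.
Hence g_SGD = 1.1574991.
(1.1574991 − 1)/T = 0.104999, i.e. 10.50%.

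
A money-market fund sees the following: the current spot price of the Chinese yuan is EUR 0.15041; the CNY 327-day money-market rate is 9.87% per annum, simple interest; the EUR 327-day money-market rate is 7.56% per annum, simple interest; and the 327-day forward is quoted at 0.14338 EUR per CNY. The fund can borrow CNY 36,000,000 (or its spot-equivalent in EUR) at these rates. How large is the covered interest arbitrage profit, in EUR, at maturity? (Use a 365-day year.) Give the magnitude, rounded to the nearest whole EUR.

EUR 163,400

T = 327/365 years.
Route A — deposit CNY, sell forward: 36,000,000 × 1.088424384 × 0.14338 = EUR 5,618,098.37.
Route B — convert at spot, deposit EUR: 36,000,000 × 0.15041 × 1.067729315 = EUR 5,781,497.99.
The quoted forward undervalues CNY, so borrow CNY, convert to EUR at spot, deposit the EUR at 7.56%, and buy CNY forward at 0.14338 to cover the loan.
Profit = 5,781,497.99 − 5,618,098.37 = EUR 163,400.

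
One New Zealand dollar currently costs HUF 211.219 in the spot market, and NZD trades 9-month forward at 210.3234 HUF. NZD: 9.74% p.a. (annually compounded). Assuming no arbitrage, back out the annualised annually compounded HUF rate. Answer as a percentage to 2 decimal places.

9.12%

T = 9/12 years.
CIP gives F = S · g_HUF/g_NZD, so g_HUF/g_NZD = 210.3234/211.219 = 0.9957599.
NZD growth factor: (1 + 0.0974)^(9/12) = 1.0721949.
Hence g_HUF = 1.0676487.
Annualise: 1.0676487^(12/9) − 1 = 0.091200 = 9.12%.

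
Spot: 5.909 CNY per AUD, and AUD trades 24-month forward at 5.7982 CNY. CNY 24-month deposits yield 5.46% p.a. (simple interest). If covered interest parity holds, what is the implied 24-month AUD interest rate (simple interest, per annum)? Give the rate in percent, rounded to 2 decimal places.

T = 2 years.
F/S = 5.7982/5.909 = 0.9812489 = (growth of CNY) / (growth of AUD).
The CNY side grows by 1 + 0.0546×2 = 1.109200.
So the AUD growth factor = 1.1303962.
r = (1.1303962 − 1)/2 = 0.065198 → 6.52%.

6.52%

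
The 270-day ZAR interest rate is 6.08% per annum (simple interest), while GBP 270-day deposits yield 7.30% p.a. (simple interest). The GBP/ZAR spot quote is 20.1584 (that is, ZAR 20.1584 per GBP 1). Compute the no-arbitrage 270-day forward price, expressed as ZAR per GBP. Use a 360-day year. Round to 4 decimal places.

19.9835

T = 270/360 years.
Growth of 1 ZAR over T: 1 + 0.0608×270/360 = 1.045600.
GBP accumulates by 1 + 0.0730×270/360 = 1.054750.
Forward (ZAR per GBP) = 20.1584 × 1.045600 / 1.054750 = 19.983525.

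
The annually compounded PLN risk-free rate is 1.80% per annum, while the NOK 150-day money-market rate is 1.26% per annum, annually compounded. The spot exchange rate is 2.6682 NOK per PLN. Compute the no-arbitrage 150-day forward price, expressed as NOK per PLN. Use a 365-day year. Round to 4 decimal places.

T = 150/365 years.
NOK accumulates by (1 + 0.0126)^(150/365) = 1.005159.
PLN accumulates by (1 + 0.0180)^(150/365) = 1.0073584.
Forward (NOK per PLN) = 2.6682 × 1.005159 / 1.0073584 = 2.662374.

2.6624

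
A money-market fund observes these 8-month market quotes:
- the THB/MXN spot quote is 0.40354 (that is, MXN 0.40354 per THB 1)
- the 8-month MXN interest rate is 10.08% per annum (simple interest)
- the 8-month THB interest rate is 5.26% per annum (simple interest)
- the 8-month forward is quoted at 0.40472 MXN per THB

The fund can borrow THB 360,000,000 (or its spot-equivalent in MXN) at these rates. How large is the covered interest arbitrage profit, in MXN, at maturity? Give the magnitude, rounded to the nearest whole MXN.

MXN 4,228,454

T = 8/12 years.
Keep in THB, deliver into the forward: 360,000,000·1.03506666667·0.40472 = MXN 150,808,385.28.
Swap to MXN now, deposit: 360,000,000·0.40354·1.067200 = MXN 155,036,839.68.
The quoted forward undervalues THB, so borrow THB, convert to MXN at spot, deposit the MXN at 10.08%, and buy THB forward at 0.40472 to cover the loan.
Profit = 155,036,839.68 − 150,808,385.28 = MXN 4,228,454.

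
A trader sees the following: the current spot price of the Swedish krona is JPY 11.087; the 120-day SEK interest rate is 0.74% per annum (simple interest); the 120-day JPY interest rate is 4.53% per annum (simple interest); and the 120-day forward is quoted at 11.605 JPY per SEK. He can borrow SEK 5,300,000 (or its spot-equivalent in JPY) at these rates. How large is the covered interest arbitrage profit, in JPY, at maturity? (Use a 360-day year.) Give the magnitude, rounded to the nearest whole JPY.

T = 120/360 years.
Keep in SEK, deliver into the forward: 5,300,000·1.0024666667·11.605 = JPY 61,658,216.04.
Swap to JPY now, deposit: 5,300,000·11.087·1.015100 = JPY 59,648,392.61.
The quoted forward overvalues SEK, so borrow JPY, buy SEK at spot, deposit the SEK at 0.74%, and sell the proceeds forward at 11.605.
Profit = 61,658,216.04 − 59,648,392.61 = JPY 2,009,823.

JPY 2,009,823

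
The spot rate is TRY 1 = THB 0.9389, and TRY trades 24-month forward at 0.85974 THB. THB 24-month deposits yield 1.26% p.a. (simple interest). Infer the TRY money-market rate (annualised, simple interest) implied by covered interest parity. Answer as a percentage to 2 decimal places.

T = 2 years.
F/S = 0.85974/0.9389 = 0.9156886 = (growth of THB) / (growth of TRY).
The THB side grows by 1 + 0.0126×2 = 1.025200.
So the TRY growth factor = 1.1195946.
r = (1.1195946 − 1)/2 = 0.059797 → 5.98%.

5.98%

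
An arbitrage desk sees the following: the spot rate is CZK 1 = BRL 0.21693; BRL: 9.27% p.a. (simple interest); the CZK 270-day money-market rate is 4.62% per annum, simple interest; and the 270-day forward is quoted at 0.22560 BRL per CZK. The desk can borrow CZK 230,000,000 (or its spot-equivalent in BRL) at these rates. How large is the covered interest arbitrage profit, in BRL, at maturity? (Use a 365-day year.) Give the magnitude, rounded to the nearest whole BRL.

T = 270/365 years.
Keep in CZK, deliver into the forward: 230,000,000·1.0341753425·0.22560 = BRL 53,661,290.17.
Swap to BRL now, deposit: 230,000,000·0.21693·1.0685726027 = BRL 53,315,254.58.
The quoted forward overvalues CZK, so borrow BRL, buy CZK at spot, deposit the CZK at 4.62%, and sell the proceeds forward at 0.22560.
The gap between the two covered legs is BRL 346,036.

BRL 346,036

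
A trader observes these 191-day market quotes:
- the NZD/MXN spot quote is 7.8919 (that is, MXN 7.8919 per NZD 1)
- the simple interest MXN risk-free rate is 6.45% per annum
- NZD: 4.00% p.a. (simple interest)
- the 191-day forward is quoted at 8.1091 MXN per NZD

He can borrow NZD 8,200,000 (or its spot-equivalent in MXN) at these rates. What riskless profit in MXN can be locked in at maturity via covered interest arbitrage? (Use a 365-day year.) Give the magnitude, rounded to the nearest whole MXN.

T = 191/365 years.
Invest the NZD and cover forward: 8,200,000 × 1.0209315068 × 8.1091 = MXN 67,886,452.59.
Convert at spot and invest in MXN: 8,200,000 × 7.8919 × 1.0337520548 = MXN 66,897,796.30.
The quoted forward overvalues NZD, so borrow MXN, buy NZD at spot, deposit the NZD at 4.00%, and sell the proceeds forward at 8.1091.
The gap between the two covered legs is MXN 988,656.

MXN 988,656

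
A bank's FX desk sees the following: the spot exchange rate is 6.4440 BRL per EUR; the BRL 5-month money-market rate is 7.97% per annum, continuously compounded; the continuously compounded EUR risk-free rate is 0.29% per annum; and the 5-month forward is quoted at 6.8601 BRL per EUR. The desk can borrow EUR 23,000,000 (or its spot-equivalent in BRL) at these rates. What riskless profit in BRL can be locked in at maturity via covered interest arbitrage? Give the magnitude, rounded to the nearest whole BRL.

T = 5/12 years.
Route A — deposit EUR, sell forward: 23,000,000 × 1.00120906366 × 6.8601 = BRL 157,973,068.85.
Route B — convert at spot, deposit BRL: 23,000,000 × 6.4440 × 1.0337658847 = BRL 153,216,509.30.
The quoted forward overvalues EUR, so borrow BRL, buy EUR at spot, deposit the EUR at 0.29%, and sell the proceeds forward at 6.8601.
Profit = 157,973,068.85 − 153,216,509.30 = BRL 4,756,560.

BRL 4,756,560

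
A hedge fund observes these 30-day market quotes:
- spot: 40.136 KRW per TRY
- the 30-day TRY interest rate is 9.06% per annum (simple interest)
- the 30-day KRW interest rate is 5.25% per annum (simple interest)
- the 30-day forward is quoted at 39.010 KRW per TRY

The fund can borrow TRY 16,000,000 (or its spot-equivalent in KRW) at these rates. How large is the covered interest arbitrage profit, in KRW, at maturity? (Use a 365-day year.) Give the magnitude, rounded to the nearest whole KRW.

KRW 16,139,179

T = 30/365 years.
Invest the TRY and cover forward: 16,000,000 × 1.00744657534 × 39.010 = KRW 628,807,854.46.
Convert at spot and invest in KRW: 16,000,000 × 40.136 × 1.00431506849 = KRW 644,947,033.42.
The quoted forward undervalues TRY, so borrow TRY, convert to KRW at spot, deposit the KRW at 5.25%, and buy TRY forward at 39.010 to cover the loan.
Profit = 644,947,033.42 − 628,807,854.46 = KRW 16,139,179.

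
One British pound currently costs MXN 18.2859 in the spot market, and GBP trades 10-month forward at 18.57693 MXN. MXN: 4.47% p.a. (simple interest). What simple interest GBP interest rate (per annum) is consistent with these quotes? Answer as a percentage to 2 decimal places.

T = 10/12 years.
CIP gives F = S · g_MXN/g_GBP, so g_MXN/g_GBP = 18.57693/18.2859 = 1.0159155.
The MXN side grows by 1 + 0.0447×10/12 = 1.037250.
Hence g_GBP = 1.0210003.
(1.0210003 − 1)/T = 0.025200, i.e. 2.52%.

2.52%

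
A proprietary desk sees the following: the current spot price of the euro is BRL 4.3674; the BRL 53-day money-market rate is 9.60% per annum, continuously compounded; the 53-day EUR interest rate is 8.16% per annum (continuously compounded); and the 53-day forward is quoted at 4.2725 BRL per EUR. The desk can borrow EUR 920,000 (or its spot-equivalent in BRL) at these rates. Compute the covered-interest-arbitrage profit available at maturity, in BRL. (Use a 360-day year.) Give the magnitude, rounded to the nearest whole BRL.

T = 53/360 years.
Keep in EUR, deliver into the forward: 920,000·1.012085783·4.2725 = BRL 3,978,205.59.
Swap to BRL now, deposit: 920,000·4.3674·1.014233681 = BRL 4,075,199.04.
The quoted forward undervalues EUR, so borrow EUR, convert to BRL at spot, deposit the BRL at 9.60%, and buy EUR forward at 4.2725 to cover the loan.
Arbitrage profit = |3,978,205.59 − 4,075,199.04| = BRL 96,993.

BRL 96,993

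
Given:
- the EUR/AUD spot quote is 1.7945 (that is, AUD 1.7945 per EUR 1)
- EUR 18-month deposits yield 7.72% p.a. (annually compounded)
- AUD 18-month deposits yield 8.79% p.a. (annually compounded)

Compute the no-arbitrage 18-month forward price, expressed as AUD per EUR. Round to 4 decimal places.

1.8213

T = 18/12 years.
AUD growth factor: (1 + 0.0879)^(18/12) = 1.1347063.
EUR accumulates by (1 + 0.0772)^(18/12) = 1.118007.
Forward (AUD per EUR) = 1.7945 × 1.1347063 / 1.118007 = 1.821304.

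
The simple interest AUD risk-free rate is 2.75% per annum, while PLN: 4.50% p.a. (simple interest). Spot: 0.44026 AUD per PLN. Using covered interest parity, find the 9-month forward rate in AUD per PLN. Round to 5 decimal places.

T = 9/12 years.
AUD growth factor: 1 + 0.0275×9/12 = 1.020625.
PLN growth factor: 1 + 0.0450×9/12 = 1.033750.
Forward (AUD per PLN) = 0.44026 × 1.020625 / 1.033750 = 0.4346702.

0.43467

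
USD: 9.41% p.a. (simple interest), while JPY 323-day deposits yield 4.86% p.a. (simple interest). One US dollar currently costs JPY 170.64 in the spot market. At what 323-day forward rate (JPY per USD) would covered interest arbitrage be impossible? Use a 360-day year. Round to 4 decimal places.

164.2162

T = 323/360 years.
Growth of 1 JPY over T: 1 + 0.0486×323/360 = 1.043605.
USD accumulates by 1 + 0.0941×323/360 = 1.084428611.
So F = 170.64 × 1.043605 / 1.084428611 = 164.216211 (JPY/USD).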